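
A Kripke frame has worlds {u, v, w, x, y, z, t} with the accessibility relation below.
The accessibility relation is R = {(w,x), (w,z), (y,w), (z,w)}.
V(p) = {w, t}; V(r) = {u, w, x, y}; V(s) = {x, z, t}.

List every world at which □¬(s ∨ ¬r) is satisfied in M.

u, v, x, y, z, t

Let φ = □¬(s ∨ ¬r). Evaluate φ at each world:
  u (successors ∅): φ is true.
  v (successors ∅): φ is true.
  w (successors {x, z}): φ is false.
  x (successors ∅): φ is true.
  y (successors {w}): φ is true.
  z (successors {w}): φ is true.
  t (successors ∅): φ is true.
For instance, at z:
  At z: □¬(s ∨ ¬r) requires ¬(s ∨ ¬r) at every successor {w}.
    At w: ¬(s ∨ ¬r) is true.
  So □¬(s ∨ ¬r) is true at z.
Satisfying worlds: {u, v, x, y, z, t}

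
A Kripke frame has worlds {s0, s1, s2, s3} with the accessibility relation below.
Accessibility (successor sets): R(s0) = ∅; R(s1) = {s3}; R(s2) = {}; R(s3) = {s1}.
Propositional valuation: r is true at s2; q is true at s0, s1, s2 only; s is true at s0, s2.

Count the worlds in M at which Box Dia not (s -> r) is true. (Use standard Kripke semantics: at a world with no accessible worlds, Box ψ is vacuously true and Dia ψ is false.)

Let φ = Box Dia not (s -> r). Evaluate φ at each world:
  s0 (successors ∅): φ is true.
  s1 (successors {s3}): φ is false.
  s2 (successors ∅): φ is true.
  s3 (successors {s1}): φ is false.
For instance, at s1:
  At s1: Box Dia not (s -> r) requires Dia not (s -> r) at every successor {s3}.
    Dia not (s -> r) fails at s3, so Box Dia not (s -> r) is false at s1.
      At s3: Dia not (s -> r) requires not (s -> r) at some successor in {s1}.
        At s1: not (s -> r) is false.
      So Dia not (s -> r) is false at s3.
Satisfying worlds: {s0, s2}

2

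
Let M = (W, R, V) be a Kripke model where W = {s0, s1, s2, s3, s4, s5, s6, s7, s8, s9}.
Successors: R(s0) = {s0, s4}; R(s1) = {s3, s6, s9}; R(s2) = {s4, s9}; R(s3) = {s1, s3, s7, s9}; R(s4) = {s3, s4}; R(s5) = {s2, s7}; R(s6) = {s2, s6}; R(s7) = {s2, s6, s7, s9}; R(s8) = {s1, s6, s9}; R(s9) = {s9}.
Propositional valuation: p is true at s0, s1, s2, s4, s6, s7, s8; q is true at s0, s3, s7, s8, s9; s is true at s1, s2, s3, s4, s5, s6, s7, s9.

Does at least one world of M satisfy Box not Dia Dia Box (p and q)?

Yes

Let φ = Box not Dia Dia Box (p and q). Evaluate φ at each world:
  s0 (successors {s0, s4}): φ is true.
  s1 (successors {s3, s6, s9}): φ is true.
  s2 (successors {s4, s9}): φ is true.
  s3 (successors {s1, s3, s7, s9}): φ is true.
  s4 (successors {s3, s4}): φ is true.
  s5 (successors {s2, s7}): φ is true.
  s6 (successors {s2, s6}): φ is true.
  s7 (successors {s2, s6, s7, s9}): φ is true.
  s8 (successors {s1, s6, s9}): φ is true.
  s9 (successors {s9}): φ is true.
Detail at s0 (witness):
  At s0: Box not Dia Dia Box (p and q) requires not Dia Dia Box (p and q) at every successor {s0, s4}.
      At s0: Dia Dia Box (p and q) is false, so not Dia Dia Box (p and q) is true.
      At s4: Dia Dia Box (p and q) is false, so not Dia Dia Box (p and q) is true.
  So Box not Dia Dia Box (p and q) is true at s0.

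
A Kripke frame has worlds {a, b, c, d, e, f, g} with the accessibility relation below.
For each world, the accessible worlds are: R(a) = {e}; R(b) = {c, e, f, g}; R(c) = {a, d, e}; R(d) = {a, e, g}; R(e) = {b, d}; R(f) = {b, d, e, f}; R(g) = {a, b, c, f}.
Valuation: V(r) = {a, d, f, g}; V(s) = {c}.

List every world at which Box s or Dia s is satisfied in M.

b, g

Let φ = Box s or Dia s. Evaluate φ at each world:
  a (successors {e}): φ is false.
  b (successors {c, e, f, g}): φ is true.
  c (successors {a, d, e}): φ is false.
  d (successors {a, e, g}): φ is false.
  e (successors {b, d}): φ is false.
  f (successors {b, d, e, f}): φ is false.
  g (successors {a, b, c, f}): φ is true.
For instance, at b:
  At b: Box s is false, Dia s is true, so Box s or Dia s is true.
    At b: Box s requires s at every successor {c, e, f, g}.
      s fails at e, so Box s is false at b.
    At b: Dia s requires s at some successor in {c, e, f, g}.
      s holds at c, so Dia s is true at b.
Satisfying worlds: {b, g}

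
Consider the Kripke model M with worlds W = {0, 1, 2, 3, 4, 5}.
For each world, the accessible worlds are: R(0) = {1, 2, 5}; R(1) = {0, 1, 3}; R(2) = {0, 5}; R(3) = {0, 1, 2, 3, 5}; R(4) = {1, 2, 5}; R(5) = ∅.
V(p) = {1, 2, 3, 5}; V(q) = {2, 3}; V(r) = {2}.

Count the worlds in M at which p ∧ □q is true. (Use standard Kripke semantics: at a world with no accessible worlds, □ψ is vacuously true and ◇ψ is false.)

1

Recall that □ψ holds at a world iff ψ holds at every accessible world, and ◇ψ holds iff ψ holds at some accessible world.
Let φ = p ∧ □q. Evaluate φ at each world:
  0 (successors {1, 2, 5}): φ is false.
  1 (successors {0, 1, 3}): φ is false.
  2 (successors {0, 5}): φ is false.
  3 (successors {0, 1, 2, 3, 5}): φ is false.
  4 (successors {1, 2, 5}): φ is false.
  5 (successors ∅): φ is true.
For instance, at 0:
  At 0: p is false, □q is false, so p ∧ □q is false.
    At 0: □q requires q at every successor {1, 2, 5}.
      q fails at 1, so □q is false at 0.
Satisfying worlds: {5}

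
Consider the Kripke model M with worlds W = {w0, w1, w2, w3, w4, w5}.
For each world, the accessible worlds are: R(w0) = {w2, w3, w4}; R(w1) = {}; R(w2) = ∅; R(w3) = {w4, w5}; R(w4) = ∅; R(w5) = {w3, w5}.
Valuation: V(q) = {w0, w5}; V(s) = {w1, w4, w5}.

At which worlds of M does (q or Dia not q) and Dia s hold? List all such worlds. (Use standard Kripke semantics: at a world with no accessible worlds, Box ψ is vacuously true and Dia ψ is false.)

Let φ = (q or Dia not q) and Dia s. Evaluate φ at each world:
  w0 (successors {w2, w3, w4}): φ is true.
  w1 (successors ∅): φ is false.
  w2 (successors ∅): φ is false.
  w3 (successors {w4, w5}): φ is true.
  w4 (successors ∅): φ is false.
  w5 (successors {w3, w5}): φ is true.
For instance, at w0:
  At w0: q or Dia not q is true, Dia s is true, so (q or Dia not q) and Dia s is true.
    At w0: q is true, Dia not q is true, so q or Dia not q is true.
      At w0: Dia not q requires not q at some successor in {w2, w3, w4}.
        not q holds at w2, so Dia not q is true at w0.
    At w0: Dia s requires s at some successor in {w2, w3, w4}.
      s holds at w4, so Dia s is true at w0.
Satisfying worlds: {w0, w3, w5}

w0, w3, w5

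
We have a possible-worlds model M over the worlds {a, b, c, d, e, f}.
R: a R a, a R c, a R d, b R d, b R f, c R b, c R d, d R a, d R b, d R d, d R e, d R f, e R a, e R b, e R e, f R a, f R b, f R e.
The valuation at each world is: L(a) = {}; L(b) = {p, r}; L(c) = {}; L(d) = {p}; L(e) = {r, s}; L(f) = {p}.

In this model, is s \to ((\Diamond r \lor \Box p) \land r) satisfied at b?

Yes

Recall that \Box ψ holds at a world iff ψ holds at every accessible world, and \Diamond ψ holds iff ψ holds at some accessible world.
At b: s is false, (\Diamond r \lor \Box p) \land r is true, so s \to ((\Diamond r \lor \Box p) \land r) is true.
  At b: \Diamond r \lor \Box p is true, r is true, so (\Diamond r \lor \Box p) \land r is true.
    At b: \Diamond r is false, \Box p is true, so \Diamond r \lor \Box p is true.
      At b: \Diamond r requires r at some successor in {d, f}.
        At d: r is false.
        At f: r is false.
      So \Diamond r is false at b.
      At b: \Box p requires p at every successor {d, f}.
        At d: p is true.
        At f: p is true.
      So \Box p is true at b.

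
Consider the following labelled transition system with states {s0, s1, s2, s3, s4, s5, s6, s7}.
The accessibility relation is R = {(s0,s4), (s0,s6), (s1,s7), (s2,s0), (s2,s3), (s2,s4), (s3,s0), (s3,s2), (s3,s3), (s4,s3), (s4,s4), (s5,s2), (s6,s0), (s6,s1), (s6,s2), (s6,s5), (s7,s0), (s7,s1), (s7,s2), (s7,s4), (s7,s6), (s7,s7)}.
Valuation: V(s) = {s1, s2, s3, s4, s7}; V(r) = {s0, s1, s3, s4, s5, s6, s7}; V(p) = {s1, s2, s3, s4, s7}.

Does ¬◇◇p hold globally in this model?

Let φ = ¬◇◇p. Evaluate φ at each world:
  s0 (successors {s4, s6}): φ is false.
  s1 (successors {s7}): φ is false.
  s2 (successors {s0, s3, s4}): φ is false.
  s3 (successors {s0, s2, s3}): φ is false.
  s4 (successors {s3, s4}): φ is false.
  s5 (successors {s2}): φ is false.
  s6 (successors {s0, s1, s2, s5}): φ is false.
  s7 (successors {s0, s1, s2, s4, s6, s7}): φ is false.
Detail at s0 (counterexample):
  At s0: ◇◇p is true, so ¬◇◇p is false.
    At s0: ◇◇p requires ◇p at some successor in {s4, s6}.
      ◇p holds at s4, so ◇◇p is true at s0.

No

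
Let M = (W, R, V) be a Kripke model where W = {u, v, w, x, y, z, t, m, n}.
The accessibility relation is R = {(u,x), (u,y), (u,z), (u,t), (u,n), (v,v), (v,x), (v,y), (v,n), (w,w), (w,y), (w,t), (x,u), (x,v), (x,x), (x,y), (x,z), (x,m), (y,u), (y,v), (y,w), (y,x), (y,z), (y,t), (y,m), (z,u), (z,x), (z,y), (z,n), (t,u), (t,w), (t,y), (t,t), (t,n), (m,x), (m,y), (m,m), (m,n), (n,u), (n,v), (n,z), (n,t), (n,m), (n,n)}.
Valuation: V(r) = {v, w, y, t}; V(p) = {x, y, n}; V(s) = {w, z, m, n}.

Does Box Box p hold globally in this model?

No

Let φ = Box Box p. Evaluate φ at each world:
  u (successors {x, y, z, t, n}): φ is false.
  v (successors {v, x, y, n}): φ is false.
  w (successors {w, y, t}): φ is false.
  x (successors {u, v, x, y, z, m}): φ is false.
  y (successors {u, v, w, x, z, t, m}): φ is false.
  z (successors {u, x, y, n}): φ is false.
  t (successors {u, w, y, t, n}): φ is false.
  m (successors {x, y, m, n}): φ is false.
  n (successors {u, v, z, t, m, n}): φ is false.
Detail at u (counterexample):
  At u: Box Box p requires Box p at every successor {x, y, z, t, n}.
    Box p fails at x, so Box Box p is false at u.
      At x: Box p requires p at every successor {u, v, x, y, z, m}.
        p fails at u, so Box p is false at x.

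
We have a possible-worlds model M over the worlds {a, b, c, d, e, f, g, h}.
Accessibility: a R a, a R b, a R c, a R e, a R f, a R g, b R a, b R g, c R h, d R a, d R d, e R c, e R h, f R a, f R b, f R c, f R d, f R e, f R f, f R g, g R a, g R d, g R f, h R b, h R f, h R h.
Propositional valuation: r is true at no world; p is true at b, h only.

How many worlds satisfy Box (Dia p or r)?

2

Let φ = Box (Dia p or r). Evaluate φ at each world:
  a (successors {a, b, c, e, f, g}): φ is false.
  b (successors {a, g}): φ is false.
  c (successors {h}): φ is true.
  d (successors {a, d}): φ is false.
  e (successors {c, h}): φ is true.
  f (successors {a, b, c, d, e, f, g}): φ is false.
  g (successors {a, d, f}): φ is false.
  h (successors {b, f, h}): φ is false.
For instance, at e:
  At e: Box (Dia p or r) requires Dia p or r at every successor {c, h}.
      At c: Dia p is true, r is false, so Dia p or r is true.
      At h: Dia p is true, r is false, so Dia p or r is true.
  So Box (Dia p or r) is true at e.
Satisfying worlds: {c, e}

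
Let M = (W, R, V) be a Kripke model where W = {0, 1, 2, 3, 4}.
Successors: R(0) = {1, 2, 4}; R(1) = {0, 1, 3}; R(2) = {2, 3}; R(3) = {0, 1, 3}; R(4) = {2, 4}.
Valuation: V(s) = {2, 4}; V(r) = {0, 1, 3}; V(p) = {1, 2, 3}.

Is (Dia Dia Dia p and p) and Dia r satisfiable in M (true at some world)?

Yes

Let φ = (Dia Dia Dia p and p) and Dia r. Evaluate φ at each world:
  0 (successors {1, 2, 4}): φ is false.
  1 (successors {0, 1, 3}): φ is true.
  2 (successors {2, 3}): φ is true.
  3 (successors {0, 1, 3}): φ is true.
  4 (successors {2, 4}): φ is false.
Detail at 1 (witness):
  At 1: Dia Dia Dia p and p is true, Dia r is true, so (Dia Dia Dia p and p) and Dia r is true.
    At 1: Dia Dia Dia p is true, p is true, so Dia Dia Dia p and p is true.
      At 1: Dia Dia Dia p requires Dia Dia p at some successor in {0, 1, 3}.
        Dia Dia p holds at 0, so Dia Dia Dia p is true at 1.
    At 1: Dia r requires r at some successor in {0, 1, 3}.
      r holds at 0, so Dia r is true at 1.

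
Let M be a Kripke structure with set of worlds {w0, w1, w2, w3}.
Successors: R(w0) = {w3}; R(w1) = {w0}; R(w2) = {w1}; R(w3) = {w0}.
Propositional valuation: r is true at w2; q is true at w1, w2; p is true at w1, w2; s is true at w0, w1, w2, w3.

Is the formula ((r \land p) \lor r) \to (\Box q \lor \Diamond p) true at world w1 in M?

At w1: (r \land p) \lor r is false, \Box q \lor \Diamond p is false, so ((r \land p) \lor r) \to (\Box q \lor \Diamond p) is true.
  At w1: \Box q is false, \Diamond p is false, so \Box q \lor \Diamond p is false.
    At w1: \Box q requires q at every successor {w0}.
      q fails at w0, so \Box q is false at w1.
    At w1: \Diamond p requires p at some successor in {w0}.
      At w0: p is false.
    So \Diamond p is false at w1.

Yes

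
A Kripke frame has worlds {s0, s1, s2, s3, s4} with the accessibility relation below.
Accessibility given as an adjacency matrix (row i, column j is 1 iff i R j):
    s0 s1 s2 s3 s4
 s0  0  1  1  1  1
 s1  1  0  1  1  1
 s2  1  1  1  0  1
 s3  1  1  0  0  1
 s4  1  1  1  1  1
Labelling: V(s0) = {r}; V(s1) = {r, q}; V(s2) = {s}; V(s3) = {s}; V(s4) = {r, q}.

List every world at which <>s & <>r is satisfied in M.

s0, s1, s2, s4

Recall that <>ψ holds at a world iff ψ holds at some accessible world.
Let φ = <>s & <>r. Evaluate φ at each world:
  s0 (successors {s1, s2, s3, s4}): φ is true.
  s1 (successors {s0, s2, s3, s4}): φ is true.
  s2 (successors {s0, s1, s2, s4}): φ is true.
  s3 (successors {s0, s1, s4}): φ is false.
  s4 (successors {s0, s1, s2, s3, s4}): φ is true.
For instance, at s3:
  At s3: <>s is false, <>r is true, so <>s & <>r is false.
    At s3: <>s requires s at some successor in {s0, s1, s4}.
      At s0: s is false.
      At s1: s is false.
      At s4: s is false.
    So <>s is false at s3.
    At s3: <>r requires r at some successor in {s0, s1, s4}.
      r holds at s0, so <>r is true at s3.
Satisfying worlds: {s0, s1, s2, s4}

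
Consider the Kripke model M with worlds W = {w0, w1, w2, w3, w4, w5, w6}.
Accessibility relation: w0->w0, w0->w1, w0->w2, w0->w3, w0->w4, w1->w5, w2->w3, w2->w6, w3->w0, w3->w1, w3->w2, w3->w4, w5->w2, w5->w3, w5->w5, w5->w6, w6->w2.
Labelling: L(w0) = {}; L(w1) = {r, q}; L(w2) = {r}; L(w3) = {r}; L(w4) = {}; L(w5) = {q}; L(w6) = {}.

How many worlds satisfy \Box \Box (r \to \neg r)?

1

Recall that \Box ψ holds at a world iff ψ holds at every accessible world, and \Diamond ψ holds iff ψ holds at some accessible world.
Let φ = \Box \Box (r \to \neg r). Evaluate φ at each world:
  w0 (successors {w0, w1, w2, w3, w4}): φ is false.
  w1 (successors {w5}): φ is false.
  w2 (successors {w3, w6}): φ is false.
  w3 (successors {w0, w1, w2, w4}): φ is false.
  w4 (successors ∅): φ is true.
  w5 (successors {w2, w3, w5, w6}): φ is false.
  w6 (successors {w2}): φ is false.
For instance, at w2:
  At w2: \Box \Box (r \to \neg r) requires \Box (r \to \neg r) at every successor {w3, w6}.
    \Box (r \to \neg r) fails at w3, so \Box \Box (r \to \neg r) is false at w2.
      At w3: \Box (r \to \neg r) requires r \to \neg r at every successor {w0, w1, w2, w4}.
        r \to \neg r fails at w1, so \Box (r \to \neg r) is false at w3.
Satisfying worlds: {w4}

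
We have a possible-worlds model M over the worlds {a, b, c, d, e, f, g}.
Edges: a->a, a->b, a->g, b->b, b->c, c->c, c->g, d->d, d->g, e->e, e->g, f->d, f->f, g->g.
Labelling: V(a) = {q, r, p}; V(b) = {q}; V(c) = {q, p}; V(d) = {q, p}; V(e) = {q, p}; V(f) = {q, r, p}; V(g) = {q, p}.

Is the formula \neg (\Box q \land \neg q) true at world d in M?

Yes

At d: \Box q \land \neg q is false, so \neg (\Box q \land \neg q) is true.
  At d: \Box q is true, \neg q is false, so \Box q \land \neg q is false.
    At d: \Box q requires q at every successor {d, g}.
      At d: q is true.
      At g: q is true.
    So \Box q is true at d.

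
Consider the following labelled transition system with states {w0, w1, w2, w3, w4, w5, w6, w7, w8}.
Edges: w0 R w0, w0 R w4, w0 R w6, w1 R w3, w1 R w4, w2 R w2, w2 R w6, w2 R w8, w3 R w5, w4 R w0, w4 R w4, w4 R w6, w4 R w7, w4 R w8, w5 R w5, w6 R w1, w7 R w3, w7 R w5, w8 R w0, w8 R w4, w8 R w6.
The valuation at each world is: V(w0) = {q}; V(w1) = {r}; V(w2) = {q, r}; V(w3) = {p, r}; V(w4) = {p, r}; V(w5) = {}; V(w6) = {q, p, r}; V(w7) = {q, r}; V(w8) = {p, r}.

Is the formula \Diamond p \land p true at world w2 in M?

Recall that \Diamond ψ holds at a world iff ψ holds at some accessible world.
At w2: \Diamond p is true, p is false, so \Diamond p \land p is false.
  At w2: \Diamond p requires p at some successor in {w2, w6, w8}.
    p holds at w6, so \Diamond p is true at w2.

No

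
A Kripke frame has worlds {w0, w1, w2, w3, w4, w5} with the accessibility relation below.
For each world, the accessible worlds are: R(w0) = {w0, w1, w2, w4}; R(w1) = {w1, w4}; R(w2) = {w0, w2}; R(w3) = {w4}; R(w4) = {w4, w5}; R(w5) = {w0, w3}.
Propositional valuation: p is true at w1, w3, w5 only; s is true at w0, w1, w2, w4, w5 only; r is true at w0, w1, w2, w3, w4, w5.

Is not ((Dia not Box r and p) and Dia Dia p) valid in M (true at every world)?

Let φ = not ((Dia not Box r and p) and Dia Dia p). Evaluate φ at each world:
  w0 (successors {w0, w1, w2, w4}): φ is true.
  w1 (successors {w1, w4}): φ is true.
  w2 (successors {w0, w2}): φ is true.
  w3 (successors {w4}): φ is true.
  w4 (successors {w4, w5}): φ is true.
  w5 (successors {w0, w3}): φ is true.
For instance, at w2:
  At w2: (Dia not Box r and p) and Dia Dia p is false, so not ((Dia not Box r and p) and Dia Dia p) is true.
    At w2: Dia not Box r and p is false, Dia Dia p is true, so (Dia not Box r and p) and Dia Dia p is false.
      At w2: Dia not Box r is false, p is false, so Dia not Box r and p is false.
      At w2: Dia Dia p requires Dia p at some successor in {w0, w2}.
        Dia p holds at w0, so Dia Dia p is true at w2.

Yes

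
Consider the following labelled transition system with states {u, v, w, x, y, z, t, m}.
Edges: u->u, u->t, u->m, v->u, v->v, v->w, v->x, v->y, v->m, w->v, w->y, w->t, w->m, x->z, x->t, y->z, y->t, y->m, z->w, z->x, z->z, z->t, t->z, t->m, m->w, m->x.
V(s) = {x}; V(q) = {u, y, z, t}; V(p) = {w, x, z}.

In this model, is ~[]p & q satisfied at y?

Yes

At y: ~[]p is true, q is true, so ~[]p & q is true.
  At y: []p is false, so ~[]p is true.
    At y: []p requires p at every successor {z, t, m}.
      p fails at t, so []p is false at y.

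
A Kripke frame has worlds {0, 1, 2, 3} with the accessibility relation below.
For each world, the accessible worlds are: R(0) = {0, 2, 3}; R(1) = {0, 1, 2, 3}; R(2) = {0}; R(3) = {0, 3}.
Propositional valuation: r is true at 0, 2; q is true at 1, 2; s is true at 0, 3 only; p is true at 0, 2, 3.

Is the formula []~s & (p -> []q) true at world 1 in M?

No

At 1: []~s is false, p -> []q is true, so []~s & (p -> []q) is false.
  At 1: []~s requires ~s at every successor {0, 1, 2, 3}.
    ~s fails at 0, so []~s is false at 1.
  At 1: p is false, []q is false, so p -> []q is true.
    At 1: []q requires q at every successor {0, 1, 2, 3}.
      q fails at 0, so []q is false at 1.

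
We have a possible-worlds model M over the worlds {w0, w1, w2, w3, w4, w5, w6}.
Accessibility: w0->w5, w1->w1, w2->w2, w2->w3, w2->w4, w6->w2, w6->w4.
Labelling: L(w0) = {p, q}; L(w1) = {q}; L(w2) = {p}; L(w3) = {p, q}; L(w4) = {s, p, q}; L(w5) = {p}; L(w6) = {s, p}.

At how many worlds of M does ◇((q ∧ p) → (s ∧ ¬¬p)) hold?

Let φ = ◇((q ∧ p) → (s ∧ ¬¬p)). Evaluate φ at each world:
  w0 (successors {w5}): φ is true.
  w1 (successors {w1}): φ is true.
  w2 (successors {w2, w3, w4}): φ is true.
  w3 (successors ∅): φ is false.
  w4 (successors ∅): φ is false.
  w5 (successors ∅): φ is false.
  w6 (successors {w2, w4}): φ is true.
For instance, at w1:
  At w1: ◇((q ∧ p) → (s ∧ ¬¬p)) requires (q ∧ p) → (s ∧ ¬¬p) at some successor in {w1}.
    (q ∧ p) → (s ∧ ¬¬p) holds at w1, so ◇((q ∧ p) → (s ∧ ¬¬p)) is true at w1.
Satisfying worlds: {w0, w1, w2, w6}

4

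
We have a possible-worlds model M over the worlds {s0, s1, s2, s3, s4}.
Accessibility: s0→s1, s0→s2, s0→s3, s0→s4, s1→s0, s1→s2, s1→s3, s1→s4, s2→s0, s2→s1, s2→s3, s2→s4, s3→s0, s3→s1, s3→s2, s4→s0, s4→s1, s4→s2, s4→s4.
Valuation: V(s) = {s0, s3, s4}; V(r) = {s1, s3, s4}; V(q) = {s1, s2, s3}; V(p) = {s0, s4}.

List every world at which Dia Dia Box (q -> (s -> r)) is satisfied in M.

s0, s1, s2, s3, s4

Let φ = Dia Dia Box (q -> (s -> r)). Evaluate φ at each world:
  s0 (successors {s1, s2, s3, s4}): φ is true.
  s1 (successors {s0, s2, s3, s4}): φ is true.
  s2 (successors {s0, s1, s3, s4}): φ is true.
  s3 (successors {s0, s1, s2}): φ is true.
  s4 (successors {s0, s1, s2, s4}): φ is true.
For instance, at s3:
  At s3: Dia Dia Box (q -> (s -> r)) requires Dia Box (q -> (s -> r)) at some successor in {s0, s1, s2}.
    Dia Box (q -> (s -> r)) holds at s0, so Dia Dia Box (q -> (s -> r)) is true at s3.
      At s0: Dia Box (q -> (s -> r)) requires Box (q -> (s -> r)) at some successor in {s1, s2, s3, s4}.
        Box (q -> (s -> r)) holds at s1, so Dia Box (q -> (s -> r)) is true at s0.
Satisfying worlds: {s0, s1, s2, s3, s4}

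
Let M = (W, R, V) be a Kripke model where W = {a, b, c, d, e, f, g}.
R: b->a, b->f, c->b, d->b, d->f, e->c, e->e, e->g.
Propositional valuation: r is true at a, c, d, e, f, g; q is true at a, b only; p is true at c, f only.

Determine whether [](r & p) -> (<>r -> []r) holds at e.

At e: [](r & p) is false, <>r -> []r is true, so [](r & p) -> (<>r -> []r) is true.
  At e: [](r & p) requires r & p at every successor {c, e, g}.
    r & p fails at e, so [](r & p) is false at e.
  At e: <>r is true, []r is true, so <>r -> []r is true.
    At e: <>r requires r at some successor in {c, e, g}.
      r holds at c, so <>r is true at e.
    At e: []r requires r at every successor {c, e, g}.
      At c: r is true.
      At e: r is true.
      At g: r is true.
    So []r is true at e.

Yes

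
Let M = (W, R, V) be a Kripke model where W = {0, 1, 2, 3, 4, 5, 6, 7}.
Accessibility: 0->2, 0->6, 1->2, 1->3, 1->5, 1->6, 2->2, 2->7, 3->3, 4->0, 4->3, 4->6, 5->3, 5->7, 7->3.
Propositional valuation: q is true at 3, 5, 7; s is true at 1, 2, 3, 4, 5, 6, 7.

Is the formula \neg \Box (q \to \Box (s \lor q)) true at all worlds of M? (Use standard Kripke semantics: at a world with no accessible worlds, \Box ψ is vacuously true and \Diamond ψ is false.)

Recall that \Box ψ holds at a world iff ψ holds at every accessible world, and \Diamond ψ holds iff ψ holds at some accessible world.
Let φ = \neg \Box (q \to \Box (s \lor q)). Evaluate φ at each world:
  0 (successors {2, 6}): φ is false.
  1 (successors {2, 3, 5, 6}): φ is false.
  2 (successors {2, 7}): φ is false.
  3 (successors {3}): φ is false.
  4 (successors {0, 3, 6}): φ is false.
  5 (successors {3, 7}): φ is false.
  6 (successors ∅): φ is false.
  7 (successors {3}): φ is false.
Detail at 0 (counterexample):
  At 0: \Box (q \to \Box (s \lor q)) is true, so \neg \Box (q \to \Box (s \lor q)) is false.
    At 0: \Box (q \to \Box (s \lor q)) requires q \to \Box (s \lor q) at every successor {2, 6}.
      At 2: q \to \Box (s \lor q) is true.
      At 6: q \to \Box (s \lor q) is true.
    So \Box (q \to \Box (s \lor q)) is true at 0.

No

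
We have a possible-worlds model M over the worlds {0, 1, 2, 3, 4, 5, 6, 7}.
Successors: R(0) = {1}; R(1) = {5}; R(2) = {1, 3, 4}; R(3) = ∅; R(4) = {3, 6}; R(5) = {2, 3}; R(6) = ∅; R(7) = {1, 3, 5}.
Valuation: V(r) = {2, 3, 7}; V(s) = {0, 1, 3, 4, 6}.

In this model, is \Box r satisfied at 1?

Recall that \Box ψ holds at a world iff ψ holds at every accessible world, and \Diamond ψ holds iff ψ holds at some accessible world.
At 1: \Box r requires r at every successor {5}.
  r fails at 5, so \Box r is false at 1.

No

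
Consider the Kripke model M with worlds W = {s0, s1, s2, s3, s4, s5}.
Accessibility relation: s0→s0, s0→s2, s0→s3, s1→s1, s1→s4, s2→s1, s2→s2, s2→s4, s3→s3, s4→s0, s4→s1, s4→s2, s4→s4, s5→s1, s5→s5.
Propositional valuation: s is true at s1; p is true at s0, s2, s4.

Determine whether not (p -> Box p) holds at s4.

At s4: p -> Box p is false, so not (p -> Box p) is true.
  At s4: p is true, Box p is false, so p -> Box p is false.
    At s4: Box p requires p at every successor {s0, s1, s2, s4}.
      p fails at s1, so Box p is false at s4.

Yes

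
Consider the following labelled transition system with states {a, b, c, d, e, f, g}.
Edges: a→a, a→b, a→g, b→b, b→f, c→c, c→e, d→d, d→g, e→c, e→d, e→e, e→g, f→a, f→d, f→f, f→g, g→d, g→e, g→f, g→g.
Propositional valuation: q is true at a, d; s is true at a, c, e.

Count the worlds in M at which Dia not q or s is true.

7

Let φ = Dia not q or s. Evaluate φ at each world:
  a (successors {a, b, g}): φ is true.
  b (successors {b, f}): φ is true.
  c (successors {c, e}): φ is true.
  d (successors {d, g}): φ is true.
  e (successors {c, d, e, g}): φ is true.
  f (successors {a, d, f, g}): φ is true.
  g (successors {d, e, f, g}): φ is true.
For instance, at b:
  At b: Dia not q is true, s is false, so Dia not q or s is true.
    At b: Dia not q requires not q at some successor in {b, f}.
      not q holds at b, so Dia not q is true at b.
Satisfying worlds: {a, b, c, d, e, f, g}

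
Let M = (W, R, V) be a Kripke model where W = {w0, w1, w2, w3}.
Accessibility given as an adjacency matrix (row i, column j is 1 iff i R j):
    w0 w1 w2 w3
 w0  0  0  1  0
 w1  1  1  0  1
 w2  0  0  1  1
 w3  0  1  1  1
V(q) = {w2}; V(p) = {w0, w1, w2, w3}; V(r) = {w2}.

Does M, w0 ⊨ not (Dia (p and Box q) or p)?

No

At w0: Dia (p and Box q) or p is true, so not (Dia (p and Box q) or p) is false.
  At w0: Dia (p and Box q) is false, p is true, so Dia (p and Box q) or p is true.
    At w0: Dia (p and Box q) requires p and Box q at some successor in {w2}.
      At w2: p and Box q is false.
    So Dia (p and Box q) is false at w0.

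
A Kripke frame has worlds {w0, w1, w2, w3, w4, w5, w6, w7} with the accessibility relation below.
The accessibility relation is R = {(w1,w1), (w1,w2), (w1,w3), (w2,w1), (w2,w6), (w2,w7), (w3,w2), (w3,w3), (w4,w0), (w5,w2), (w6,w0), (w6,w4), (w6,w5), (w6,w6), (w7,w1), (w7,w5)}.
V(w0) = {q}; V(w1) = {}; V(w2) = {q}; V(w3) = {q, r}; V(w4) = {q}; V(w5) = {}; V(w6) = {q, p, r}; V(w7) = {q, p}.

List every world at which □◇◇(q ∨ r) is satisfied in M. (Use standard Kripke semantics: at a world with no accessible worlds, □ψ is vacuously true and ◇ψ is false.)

w0, w1, w2, w3, w5, w7

Recall that □ψ holds at a world iff ψ holds at every accessible world, and ◇ψ holds iff ψ holds at some accessible world.
Let φ = □◇◇(q ∨ r). Evaluate φ at each world:
  w0 (successors ∅): φ is true.
  w1 (successors {w1, w2, w3}): φ is true.
  w2 (successors {w1, w6, w7}): φ is true.
  w3 (successors {w2, w3}): φ is true.
  w4 (successors {w0}): φ is false.
  w5 (successors {w2}): φ is true.
  w6 (successors {w0, w4, w5, w6}): φ is false.
  w7 (successors {w1, w5}): φ is true.
For instance, at w4:
  At w4: □◇◇(q ∨ r) requires ◇◇(q ∨ r) at every successor {w0}.
    ◇◇(q ∨ r) fails at w0, so □◇◇(q ∨ r) is false at w4.
      At w0: no accessible worlds, so ◇◇(q ∨ r) is false.
Satisfying worlds: {w0, w1, w2, w3, w5, w7}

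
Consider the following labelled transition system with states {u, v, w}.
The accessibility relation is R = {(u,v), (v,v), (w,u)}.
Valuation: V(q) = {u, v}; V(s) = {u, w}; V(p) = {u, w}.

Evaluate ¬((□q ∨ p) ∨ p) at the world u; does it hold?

At u: (□q ∨ p) ∨ p is true, so ¬((□q ∨ p) ∨ p) is false.
  At u: □q ∨ p is true, p is true, so (□q ∨ p) ∨ p is true.
    At u: □q is true, p is true, so □q ∨ p is true.
      At u: □q requires q at every successor {v}.
        At v: q is true.
      So □q is true at u.

No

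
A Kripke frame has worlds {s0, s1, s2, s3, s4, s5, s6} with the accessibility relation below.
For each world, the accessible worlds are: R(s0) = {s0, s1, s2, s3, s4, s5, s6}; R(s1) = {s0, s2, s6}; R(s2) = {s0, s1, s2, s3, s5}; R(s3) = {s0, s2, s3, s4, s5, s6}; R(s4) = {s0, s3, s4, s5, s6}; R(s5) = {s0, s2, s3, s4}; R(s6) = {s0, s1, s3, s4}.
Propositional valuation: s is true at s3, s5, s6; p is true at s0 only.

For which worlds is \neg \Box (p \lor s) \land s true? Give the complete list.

s3, s5, s6

Recall that \Box ψ holds at a world iff ψ holds at every accessible world, and \Diamond ψ holds iff ψ holds at some accessible world.
Let φ = \neg \Box (p \lor s) \land s. Evaluate φ at each world:
  s0 (successors {s0, s1, s2, s3, s4, s5, s6}): φ is false.
  s1 (successors {s0, s2, s6}): φ is false.
  s2 (successors {s0, s1, s2, s3, s5}): φ is false.
  s3 (successors {s0, s2, s3, s4, s5, s6}): φ is true.
  s4 (successors {s0, s3, s4, s5, s6}): φ is false.
  s5 (successors {s0, s2, s3, s4}): φ is true.
  s6 (successors {s0, s1, s3, s4}): φ is true.
For instance, at s4:
  At s4: \neg \Box (p \lor s) is true, s is false, so \neg \Box (p \lor s) \land s is false.
    At s4: \Box (p \lor s) is false, so \neg \Box (p \lor s) is true.
      At s4: \Box (p \lor s) requires p \lor s at every successor {s0, s3, s4, s5, s6}.
        p \lor s fails at s4, so \Box (p \lor s) is false at s4.
Satisfying worlds: {s3, s5, s6}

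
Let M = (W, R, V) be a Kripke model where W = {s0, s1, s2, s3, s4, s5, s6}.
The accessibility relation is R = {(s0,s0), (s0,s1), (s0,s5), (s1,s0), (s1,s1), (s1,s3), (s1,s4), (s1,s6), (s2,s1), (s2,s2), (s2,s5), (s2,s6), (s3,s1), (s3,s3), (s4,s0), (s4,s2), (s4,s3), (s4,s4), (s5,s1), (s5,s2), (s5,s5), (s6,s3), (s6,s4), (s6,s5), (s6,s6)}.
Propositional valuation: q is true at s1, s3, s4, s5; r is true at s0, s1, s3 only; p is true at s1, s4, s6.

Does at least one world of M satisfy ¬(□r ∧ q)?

Let φ = ¬(□r ∧ q). Evaluate φ at each world:
  s0 (successors {s0, s1, s5}): φ is true.
  s1 (successors {s0, s1, s3, s4, s6}): φ is true.
  s2 (successors {s1, s2, s5, s6}): φ is true.
  s3 (successors {s1, s3}): φ is false.
  s4 (successors {s0, s2, s3, s4}): φ is true.
  s5 (successors {s1, s2, s5}): φ is true.
  s6 (successors {s3, s4, s5, s6}): φ is true.
Detail at s0 (witness):
  At s0: □r ∧ q is false, so ¬(□r ∧ q) is true.
    At s0: □r is false, q is false, so □r ∧ q is false.
      At s0: □r requires r at every successor {s0, s1, s5}.
        r fails at s5, so □r is false at s0.

Yes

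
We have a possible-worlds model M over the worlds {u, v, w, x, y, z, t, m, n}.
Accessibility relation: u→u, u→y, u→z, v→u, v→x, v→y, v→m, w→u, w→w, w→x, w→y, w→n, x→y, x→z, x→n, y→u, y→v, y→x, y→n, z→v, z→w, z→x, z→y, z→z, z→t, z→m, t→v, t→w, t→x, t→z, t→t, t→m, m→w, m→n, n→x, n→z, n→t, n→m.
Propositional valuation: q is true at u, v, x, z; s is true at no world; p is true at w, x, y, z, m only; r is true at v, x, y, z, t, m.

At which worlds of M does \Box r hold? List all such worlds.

n

Let φ = \Box r. Evaluate φ at each world:
  u (successors {u, y, z}): φ is false.
  v (successors {u, x, y, m}): φ is false.
  w (successors {u, w, x, y, n}): φ is false.
  x (successors {y, z, n}): φ is false.
  y (successors {u, v, x, n}): φ is false.
  z (successors {v, w, x, y, z, t, m}): φ is false.
  t (successors {v, w, x, z, t, m}): φ is false.
  m (successors {w, n}): φ is false.
  n (successors {x, z, t, m}): φ is true.
For instance, at y:
  At y: \Box r requires r at every successor {u, v, x, n}.
    r fails at u, so \Box r is false at y.
Satisfying worlds: {n}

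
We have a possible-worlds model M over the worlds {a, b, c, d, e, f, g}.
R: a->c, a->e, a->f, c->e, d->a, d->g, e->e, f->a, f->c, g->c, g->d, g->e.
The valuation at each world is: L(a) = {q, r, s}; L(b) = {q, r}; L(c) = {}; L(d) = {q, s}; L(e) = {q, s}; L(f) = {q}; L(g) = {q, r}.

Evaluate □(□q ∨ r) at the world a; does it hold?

At a: □(□q ∨ r) requires □q ∨ r at every successor {c, e, f}.
  □q ∨ r fails at f, so □(□q ∨ r) is false at a.
    At f: □q is false, r is false, so □q ∨ r is false.
      At f: □q requires q at every successor {a, c}.
        q fails at c, so □q is false at f.

No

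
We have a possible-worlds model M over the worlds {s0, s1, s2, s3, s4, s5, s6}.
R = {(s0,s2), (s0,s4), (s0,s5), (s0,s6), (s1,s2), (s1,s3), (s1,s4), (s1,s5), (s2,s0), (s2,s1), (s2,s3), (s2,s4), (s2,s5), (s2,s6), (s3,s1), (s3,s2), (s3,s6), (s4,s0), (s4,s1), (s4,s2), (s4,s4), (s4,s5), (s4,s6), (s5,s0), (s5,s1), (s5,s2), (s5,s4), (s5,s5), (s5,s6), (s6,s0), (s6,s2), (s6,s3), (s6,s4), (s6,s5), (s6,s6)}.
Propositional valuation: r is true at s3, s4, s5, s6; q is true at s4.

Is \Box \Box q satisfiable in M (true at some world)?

No

Let φ = \Box \Box q. Evaluate φ at each world:
  s0 (successors {s2, s4, s5, s6}): φ is false.
  s1 (successors {s2, s3, s4, s5}): φ is false.
  s2 (successors {s0, s1, s3, s4, s5, s6}): φ is false.
  s3 (successors {s1, s2, s6}): φ is false.
  s4 (successors {s0, s1, s2, s4, s5, s6}): φ is false.
  s5 (successors {s0, s1, s2, s4, s5, s6}): φ is false.
  s6 (successors {s0, s2, s3, s4, s5, s6}): φ is false.
For instance, at s5:
  At s5: \Box \Box q requires \Box q at every successor {s0, s1, s2, s4, s5, s6}.
    \Box q fails at s0, so \Box \Box q is false at s5.
      At s0: \Box q requires q at every successor {s2, s4, s5, s6}.
        q fails at s2, so \Box q is false at s0.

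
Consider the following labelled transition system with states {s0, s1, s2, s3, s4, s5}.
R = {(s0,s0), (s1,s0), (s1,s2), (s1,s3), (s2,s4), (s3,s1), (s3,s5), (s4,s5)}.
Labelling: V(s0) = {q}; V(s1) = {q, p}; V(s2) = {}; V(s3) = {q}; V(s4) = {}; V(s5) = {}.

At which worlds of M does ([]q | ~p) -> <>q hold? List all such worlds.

Let φ = ([]q | ~p) -> <>q. Evaluate φ at each world:
  s0 (successors {s0}): φ is true.
  s1 (successors {s0, s2, s3}): φ is true.
  s2 (successors {s4}): φ is false.
  s3 (successors {s1, s5}): φ is true.
  s4 (successors {s5}): φ is false.
  s5 (successors ∅): φ is false.
For instance, at s2:
  At s2: []q | ~p is true, <>q is false, so ([]q | ~p) -> <>q is false.
    At s2: []q is false, ~p is true, so []q | ~p is true.
      At s2: []q requires q at every successor {s4}.
        q fails at s4, so []q is false at s2.
    At s2: <>q requires q at some successor in {s4}.
      At s4: q is false.
    So <>q is false at s2.
Satisfying worlds: {s0, s1, s3}

s0, s1, s3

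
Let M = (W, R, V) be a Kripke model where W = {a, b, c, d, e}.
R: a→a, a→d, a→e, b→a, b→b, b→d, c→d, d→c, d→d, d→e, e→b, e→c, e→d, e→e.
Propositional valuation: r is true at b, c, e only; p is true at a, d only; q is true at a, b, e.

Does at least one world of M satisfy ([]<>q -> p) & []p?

No

Recall that []ψ holds at a world iff ψ holds at every accessible world, and <>ψ holds iff ψ holds at some accessible world.
Let φ = ([]<>q -> p) & []p. Evaluate φ at each world:
  a (successors {a, d, e}): φ is false.
  b (successors {a, b, d}): φ is false.
  c (successors {d}): φ is false.
  d (successors {c, d, e}): φ is false.
  e (successors {b, c, d, e}): φ is false.
For instance, at d:
  At d: []<>q -> p is true, []p is false, so ([]<>q -> p) & []p is false.
    At d: []<>q is false, p is true, so []<>q -> p is true.
      At d: []<>q requires <>q at every successor {c, d, e}.
        <>q fails at c, so []<>q is false at d.
    At d: []p requires p at every successor {c, d, e}.
      p fails at c, so []p is false at d.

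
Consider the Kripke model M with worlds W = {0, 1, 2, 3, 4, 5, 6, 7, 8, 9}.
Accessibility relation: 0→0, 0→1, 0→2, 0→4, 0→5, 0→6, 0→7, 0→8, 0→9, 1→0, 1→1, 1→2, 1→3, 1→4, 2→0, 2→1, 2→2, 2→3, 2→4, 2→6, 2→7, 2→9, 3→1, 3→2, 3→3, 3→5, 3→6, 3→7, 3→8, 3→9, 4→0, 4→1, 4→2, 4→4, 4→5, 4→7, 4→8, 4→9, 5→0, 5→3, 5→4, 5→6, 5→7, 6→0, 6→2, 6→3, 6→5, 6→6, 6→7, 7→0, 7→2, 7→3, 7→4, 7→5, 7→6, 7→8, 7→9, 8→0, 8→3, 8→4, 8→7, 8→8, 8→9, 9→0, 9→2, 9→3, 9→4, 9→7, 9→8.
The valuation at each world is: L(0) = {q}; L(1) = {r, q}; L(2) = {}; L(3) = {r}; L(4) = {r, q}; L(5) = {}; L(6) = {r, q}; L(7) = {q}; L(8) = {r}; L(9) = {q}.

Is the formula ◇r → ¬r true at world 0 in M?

At 0: ◇r is true, ¬r is true, so ◇r → ¬r is true.
  At 0: ◇r requires r at some successor in {0, 1, 2, 4, 5, 6, 7, 8, 9}.
    r holds at 1, so ◇r is true at 0.

Yes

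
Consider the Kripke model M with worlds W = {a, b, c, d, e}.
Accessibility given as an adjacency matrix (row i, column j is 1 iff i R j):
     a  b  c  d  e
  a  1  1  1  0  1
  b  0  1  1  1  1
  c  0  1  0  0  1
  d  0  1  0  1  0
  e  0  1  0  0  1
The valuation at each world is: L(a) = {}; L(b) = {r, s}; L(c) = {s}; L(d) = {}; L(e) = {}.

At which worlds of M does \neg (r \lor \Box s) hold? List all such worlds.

Recall that \Box ψ holds at a world iff ψ holds at every accessible world, and \Diamond ψ holds iff ψ holds at some accessible world.
Let φ = \neg (r \lor \Box s). Evaluate φ at each world:
  a (successors {a, b, c, e}): φ is true.
  b (successors {b, c, d, e}): φ is false.
  c (successors {b, e}): φ is true.
  d (successors {b, d}): φ is true.
  e (successors {b, e}): φ is true.
For instance, at a:
  At a: r \lor \Box s is false, so \neg (r \lor \Box s) is true.
    At a: r is false, \Box s is false, so r \lor \Box s is false.
      At a: \Box s requires s at every successor {a, b, c, e}.
        s fails at a, so \Box s is false at a.
Satisfying worlds: {a, c, d, e}

a, c, d, e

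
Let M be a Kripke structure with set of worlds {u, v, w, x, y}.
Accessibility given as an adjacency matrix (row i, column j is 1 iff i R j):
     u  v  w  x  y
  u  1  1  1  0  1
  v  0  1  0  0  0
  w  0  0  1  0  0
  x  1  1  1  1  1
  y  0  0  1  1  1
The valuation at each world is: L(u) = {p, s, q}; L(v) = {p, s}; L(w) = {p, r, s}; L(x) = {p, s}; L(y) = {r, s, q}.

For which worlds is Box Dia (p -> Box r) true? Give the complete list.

w, y

Let φ = Box Dia (p -> Box r). Evaluate φ at each world:
  u (successors {u, v, w, y}): φ is false.
  v (successors {v}): φ is false.
  w (successors {w}): φ is true.
  x (successors {u, v, w, x, y}): φ is false.
  y (successors {w, x, y}): φ is true.
For instance, at u:
  At u: Box Dia (p -> Box r) requires Dia (p -> Box r) at every successor {u, v, w, y}.
    Dia (p -> Box r) fails at v, so Box Dia (p -> Box r) is false at u.
      At v: Dia (p -> Box r) requires p -> Box r at some successor in {v}.
        At v: p -> Box r is false.
      So Dia (p -> Box r) is false at v.
Satisfying worlds: {w, y}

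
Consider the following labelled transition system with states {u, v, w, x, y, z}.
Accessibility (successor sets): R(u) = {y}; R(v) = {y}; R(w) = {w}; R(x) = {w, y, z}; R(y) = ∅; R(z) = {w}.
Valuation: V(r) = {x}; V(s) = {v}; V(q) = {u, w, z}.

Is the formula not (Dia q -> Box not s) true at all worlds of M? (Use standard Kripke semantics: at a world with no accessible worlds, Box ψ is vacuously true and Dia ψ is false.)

Let φ = not (Dia q -> Box not s). Evaluate φ at each world:
  u (successors {y}): φ is false.
  v (successors {y}): φ is false.
  w (successors {w}): φ is false.
  x (successors {w, y, z}): φ is false.
  y (successors ∅): φ is false.
  z (successors {w}): φ is false.
Detail at u (counterexample):
  At u: Dia q -> Box not s is true, so not (Dia q -> Box not s) is false.
    At u: Dia q is false, Box not s is true, so Dia q -> Box not s is true.
      At u: Dia q requires q at some successor in {y}.
        At y: q is false.
      So Dia q is false at u.
      At u: Box not s requires not s at every successor {y}.
        At y: not s is true.
      So Box not s is true at u.

No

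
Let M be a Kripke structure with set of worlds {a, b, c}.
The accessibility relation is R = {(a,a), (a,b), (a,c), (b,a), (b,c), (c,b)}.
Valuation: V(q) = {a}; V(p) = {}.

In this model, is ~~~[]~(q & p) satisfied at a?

No

Recall that []ψ holds at a world iff ψ holds at every accessible world, and <>ψ holds iff ψ holds at some accessible world.
At a: ~~[]~(q & p) is true, so ~~~[]~(q & p) is false.
  At a: ~[]~(q & p) is false, so ~~[]~(q & p) is true.
    At a: []~(q & p) is true, so ~[]~(q & p) is false.
      At a: []~(q & p) requires ~(q & p) at every successor {a, b, c}.
        At a: ~(q & p) is true.
        At b: ~(q & p) is true.
        At c: ~(q & p) is true.
      So []~(q & p) is true at a.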